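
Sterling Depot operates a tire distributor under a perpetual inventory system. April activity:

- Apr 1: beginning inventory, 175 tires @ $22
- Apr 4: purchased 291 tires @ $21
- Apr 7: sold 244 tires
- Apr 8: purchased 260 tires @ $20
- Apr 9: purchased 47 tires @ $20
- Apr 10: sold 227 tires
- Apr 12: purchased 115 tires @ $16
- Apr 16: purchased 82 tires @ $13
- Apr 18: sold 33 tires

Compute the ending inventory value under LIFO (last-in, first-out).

Ending inventory = $8,914

Apr 7, 244 sold [LIFO — newest first]: 244 @ $21 = $5,124
Apr 10, 227 sold [LIFO — newest first]: 47 @ $20 + 180 @ $20 = $4,540
Apr 18, 33 sold [LIFO — newest first]: 33 @ $13 = $429
Total COGS = $5,124 + $4,540 + $429 = $10,093
Ending inventory: 175 @ $22 + 47 @ $21 + 80 @ $20 + 115 @ $16 + 49 @ $13 = $8,914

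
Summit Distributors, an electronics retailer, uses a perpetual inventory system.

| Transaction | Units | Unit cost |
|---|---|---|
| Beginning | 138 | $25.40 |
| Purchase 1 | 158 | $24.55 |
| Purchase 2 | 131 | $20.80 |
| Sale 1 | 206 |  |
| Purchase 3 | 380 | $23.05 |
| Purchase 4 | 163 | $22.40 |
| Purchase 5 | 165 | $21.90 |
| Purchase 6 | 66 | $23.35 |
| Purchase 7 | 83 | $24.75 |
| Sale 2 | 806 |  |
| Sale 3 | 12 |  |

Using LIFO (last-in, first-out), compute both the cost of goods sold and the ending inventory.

COGS = $23,286.15; ending inventory = $6,441.80

Sale 1 (206) [LIFO — newest first]: 131 @ $20.80 + 75 @ $24.55 = $4,566.05
Sale 2 (806) [LIFO — newest first]: 83 @ $24.75 + 66 @ $23.35 + 165 @ $21.90 + 163 @ $22.40 + 329 @ $23.05 = $18,443.50
Sale 3 (12) [LIFO — newest first]: 12 @ $23.05 = $276.60
Total COGS = $4,566.05 + $18,443.50 + $276.60 = $23,286.15
Ending inventory: 138 @ $25.40 + 83 @ $24.55 + 39 @ $23.05 = $6,441.80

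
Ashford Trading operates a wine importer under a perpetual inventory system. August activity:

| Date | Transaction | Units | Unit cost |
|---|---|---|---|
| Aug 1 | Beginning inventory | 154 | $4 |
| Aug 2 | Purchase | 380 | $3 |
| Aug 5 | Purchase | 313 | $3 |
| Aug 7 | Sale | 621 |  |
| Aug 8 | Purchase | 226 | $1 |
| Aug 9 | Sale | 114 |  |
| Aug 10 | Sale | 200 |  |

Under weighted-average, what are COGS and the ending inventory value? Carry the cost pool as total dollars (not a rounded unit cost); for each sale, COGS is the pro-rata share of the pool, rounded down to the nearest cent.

After Aug 1: 154 on hand, pool $616.00 (≈ $4.0000 each)
After Aug 2: 534 on hand, pool $1,756.00 (≈ $3.2884 each)
After Aug 5: 847 on hand, pool $2,695.00 (≈ $3.1818 each)
Aug 7, sell 621: 621/847 × $2,695.00 → $1,975.90
After Aug 8: 452 on hand, pool $945.10 (≈ $2.0909 each)
Aug 9, sell 114: 114/452 × $945.10 → $238.36
Aug 10, sell 200: 200/338 × $706.74 → $418.18
Total COGS = $1,975.90 + $238.36 + $418.18 = $2,632.44
Ending inventory (cost pool remaining) = $288.56

COGS = $2,632.44; ending inventory = $288.56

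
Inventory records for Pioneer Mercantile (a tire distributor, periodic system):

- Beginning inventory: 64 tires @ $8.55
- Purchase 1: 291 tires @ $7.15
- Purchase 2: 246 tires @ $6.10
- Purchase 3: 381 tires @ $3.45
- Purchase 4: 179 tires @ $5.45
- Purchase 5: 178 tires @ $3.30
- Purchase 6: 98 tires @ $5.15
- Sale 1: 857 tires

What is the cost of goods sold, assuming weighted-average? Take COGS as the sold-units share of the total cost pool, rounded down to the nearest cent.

COGS = $4,479.15

Sale 1, sell 857: 857/1437 × $7,510.55 → $4,479.15
Ending inventory (cost pool remaining) = $3,031.40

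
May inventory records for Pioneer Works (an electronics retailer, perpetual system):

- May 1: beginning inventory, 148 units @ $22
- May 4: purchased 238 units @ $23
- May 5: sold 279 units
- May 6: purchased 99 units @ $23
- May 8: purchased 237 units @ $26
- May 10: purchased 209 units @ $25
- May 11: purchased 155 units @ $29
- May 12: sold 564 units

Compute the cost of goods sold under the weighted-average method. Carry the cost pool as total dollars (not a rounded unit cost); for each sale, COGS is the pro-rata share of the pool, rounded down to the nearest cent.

COGS = $20,692.35

After May 1: 148 on hand, pool $3,256.00 (≈ $22.0000 each)
After May 4: 386 on hand, pool $8,730.00 (≈ $22.6166 each)
May 5, sell 279: 279/386 × $8,730.00 → $6,310.02
After May 6: 206 on hand, pool $4,696.98 (≈ $22.8009 each)
After May 8: 443 on hand, pool $10,858.98 (≈ $24.5124 each)
After May 10: 652 on hand, pool $16,083.98 (≈ $24.6687 each)
After May 11: 807 on hand, pool $20,578.98 (≈ $25.5006 each)
May 12, sell 564: 564/807 × $20,578.98 → $14,382.33
Total COGS = $6,310.02 + $14,382.33 = $20,692.35
Ending inventory (cost pool remaining) = $6,196.65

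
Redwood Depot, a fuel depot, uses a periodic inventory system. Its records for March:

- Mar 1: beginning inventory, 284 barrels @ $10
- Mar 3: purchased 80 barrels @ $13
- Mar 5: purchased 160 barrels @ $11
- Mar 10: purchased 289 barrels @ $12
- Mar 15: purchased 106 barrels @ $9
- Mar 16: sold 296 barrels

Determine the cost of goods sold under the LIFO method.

Mar 16, 296 sold [LIFO — newest first]: 106 @ $9 + 190 @ $12 = $3,234
Ending inventory: 284 @ $10 + 80 @ $13 + 160 @ $11 + 99 @ $12 = $6,828
Check: goods available $10,062 = COGS $3,234 + ending $6,828

COGS = $3,234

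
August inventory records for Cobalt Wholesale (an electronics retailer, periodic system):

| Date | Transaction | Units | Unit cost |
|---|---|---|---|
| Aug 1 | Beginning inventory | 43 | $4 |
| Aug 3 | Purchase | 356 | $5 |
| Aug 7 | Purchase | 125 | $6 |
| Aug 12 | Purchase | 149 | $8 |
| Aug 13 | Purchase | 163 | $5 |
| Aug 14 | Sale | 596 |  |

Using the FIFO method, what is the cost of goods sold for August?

Aug 14, 596 sold [FIFO — oldest first]: 43 @ $4 + 356 @ $5 + 125 @ $6 + 72 @ $8 = $3,278
Ending inventory: 77 @ $8 + 163 @ $5 = $1,431

COGS = $3,278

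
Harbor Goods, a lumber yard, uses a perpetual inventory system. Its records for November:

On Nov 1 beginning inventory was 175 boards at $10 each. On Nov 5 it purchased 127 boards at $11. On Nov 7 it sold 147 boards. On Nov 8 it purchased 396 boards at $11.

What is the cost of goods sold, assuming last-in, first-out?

Nov 7, 147 sold [LIFO — newest first]: 127 @ $11 + 20 @ $10 = $1,597
Ending inventory: 155 @ $10 + 396 @ $11 = $5,906
Check: goods available $7,503 = COGS $1,597 + ending $5,906

COGS = $1,597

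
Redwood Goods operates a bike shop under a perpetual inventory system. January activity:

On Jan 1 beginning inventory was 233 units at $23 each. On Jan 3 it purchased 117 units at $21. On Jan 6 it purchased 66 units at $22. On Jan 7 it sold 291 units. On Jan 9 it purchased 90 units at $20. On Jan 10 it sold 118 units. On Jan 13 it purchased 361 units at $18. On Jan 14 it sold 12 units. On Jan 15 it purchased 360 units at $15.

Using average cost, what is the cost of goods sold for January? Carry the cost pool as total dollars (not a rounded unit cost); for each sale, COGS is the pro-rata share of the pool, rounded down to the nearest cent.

COGS = $9,223.93

After Jan 1: 233 on hand, pool $5,359.00 (≈ $23.0000 each)
After Jan 3: 350 on hand, pool $7,816.00 (≈ $22.3314 each)
After Jan 6: 416 on hand, pool $9,268.00 (≈ $22.2788 each)
Jan 7, sell 291: 291/416 × $9,268.00 → $6,483.14
After Jan 9: 215 on hand, pool $4,584.86 (≈ $21.3249 each)
Jan 10, sell 118: 118/215 × $4,584.86 → $2,516.34
After Jan 13: 458 on hand, pool $8,566.52 (≈ $18.7042 each)
Jan 14, sell 12: 12/458 × $8,566.52 → $224.45
After Jan 15: 806 on hand, pool $13,742.07 (≈ $17.0497 each)
Total COGS = $6,483.14 + $2,516.34 + $224.45 = $9,223.93
Ending inventory (cost pool remaining) = $13,742.07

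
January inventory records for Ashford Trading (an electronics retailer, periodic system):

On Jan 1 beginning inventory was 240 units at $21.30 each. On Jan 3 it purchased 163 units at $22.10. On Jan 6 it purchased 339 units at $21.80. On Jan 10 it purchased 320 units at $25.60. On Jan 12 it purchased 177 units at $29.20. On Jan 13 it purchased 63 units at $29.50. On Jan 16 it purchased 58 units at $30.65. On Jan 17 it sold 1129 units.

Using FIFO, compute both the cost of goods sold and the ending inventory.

Jan 17, 1129 sold [FIFO — oldest first]: 240 @ $21.30 + 163 @ $22.10 + 339 @ $21.80 + 320 @ $25.60 + 67 @ $29.20 = $26,252.90
Ending inventory: 110 @ $29.20 + 63 @ $29.50 + 58 @ $30.65 = $6,848.20
Check: goods available $33,101.10 = COGS $26,252.90 + ending $6,848.20

COGS = $26,252.90; ending inventory = $6,848.20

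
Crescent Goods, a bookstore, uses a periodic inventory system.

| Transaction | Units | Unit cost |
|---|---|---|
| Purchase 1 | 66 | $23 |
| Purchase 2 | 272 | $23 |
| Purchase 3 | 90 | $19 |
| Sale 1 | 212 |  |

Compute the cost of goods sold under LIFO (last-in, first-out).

Sale 1 (212) [LIFO — newest first]: 90 @ $19 + 122 @ $23 = $4,516
Ending inventory: 66 @ $23 + 150 @ $23 = $4,968

COGS = $4,516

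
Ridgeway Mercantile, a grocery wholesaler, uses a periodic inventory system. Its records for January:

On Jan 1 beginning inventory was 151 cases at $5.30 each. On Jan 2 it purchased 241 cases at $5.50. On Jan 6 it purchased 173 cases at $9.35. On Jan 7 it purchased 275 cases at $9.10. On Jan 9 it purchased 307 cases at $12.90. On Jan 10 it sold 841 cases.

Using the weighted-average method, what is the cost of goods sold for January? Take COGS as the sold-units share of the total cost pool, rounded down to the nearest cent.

Jan 10, sell 841: 841/1147 × $10,206.15 → $7,483.32
Ending inventory (cost pool remaining) = $2,722.83

COGS = $7,483.32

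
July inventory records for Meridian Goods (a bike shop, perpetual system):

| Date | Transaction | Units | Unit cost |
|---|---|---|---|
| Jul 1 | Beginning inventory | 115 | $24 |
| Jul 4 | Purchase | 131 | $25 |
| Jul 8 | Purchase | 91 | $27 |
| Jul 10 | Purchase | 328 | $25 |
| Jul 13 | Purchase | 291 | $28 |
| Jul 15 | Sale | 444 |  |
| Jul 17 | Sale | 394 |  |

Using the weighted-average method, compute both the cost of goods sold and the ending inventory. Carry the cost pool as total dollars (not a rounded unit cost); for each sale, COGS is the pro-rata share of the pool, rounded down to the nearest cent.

COGS = $21,773.97; ending inventory = $3,066.03

After Jul 1: 115 on hand, pool $2,760.00 (≈ $24.0000 each)
After Jul 4: 246 on hand, pool $6,035.00 (≈ $24.5325 each)
After Jul 8: 337 on hand, pool $8,492.00 (≈ $25.1988 each)
After Jul 10: 665 on hand, pool $16,692.00 (≈ $25.1008 each)
After Jul 13: 956 on hand, pool $24,840.00 (≈ $25.9833 each)
Jul 15, sell 444: 444/956 × $24,840.00 → $11,536.56
Jul 17, sell 394: 394/512 × $13,303.44 → $10,237.41
Total COGS = $11,536.56 + $10,237.41 = $21,773.97
Ending inventory (cost pool remaining) = $3,066.03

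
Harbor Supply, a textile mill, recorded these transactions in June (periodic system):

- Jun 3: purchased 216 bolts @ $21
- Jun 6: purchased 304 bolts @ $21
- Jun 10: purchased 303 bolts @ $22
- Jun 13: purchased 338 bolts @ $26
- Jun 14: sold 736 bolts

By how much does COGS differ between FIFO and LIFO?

FIFO COGS: 216 @ $21 + 304 @ $21 + 216 @ $22 = $15,672
LIFO COGS: 338 @ $26 + 303 @ $22 + 95 @ $21 = $17,449
Difference = |$15,672 − $17,449| = $1,777

$1,777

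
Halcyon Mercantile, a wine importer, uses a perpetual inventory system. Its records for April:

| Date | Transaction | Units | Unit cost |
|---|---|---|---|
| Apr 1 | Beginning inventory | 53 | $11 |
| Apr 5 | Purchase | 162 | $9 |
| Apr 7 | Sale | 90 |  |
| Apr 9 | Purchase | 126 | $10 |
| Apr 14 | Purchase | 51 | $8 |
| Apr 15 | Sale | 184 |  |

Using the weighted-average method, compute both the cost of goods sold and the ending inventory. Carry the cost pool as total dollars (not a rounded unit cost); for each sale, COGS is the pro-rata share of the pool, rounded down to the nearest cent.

COGS = $2,593.61; ending inventory = $1,115.39

After Apr 1: 53 on hand, pool $583.00 (≈ $11.0000 each)
After Apr 5: 215 on hand, pool $2,041.00 (≈ $9.4930 each)
Apr 7, sell 90: 90/215 × $2,041.00 → $854.37
After Apr 9: 251 on hand, pool $2,446.63 (≈ $9.7475 each)
After Apr 14: 302 on hand, pool $2,854.63 (≈ $9.4524 each)
Apr 15, sell 184: 184/302 × $2,854.63 → $1,739.24
Total COGS = $854.37 + $1,739.24 = $2,593.61
Ending inventory (cost pool remaining) = $1,115.39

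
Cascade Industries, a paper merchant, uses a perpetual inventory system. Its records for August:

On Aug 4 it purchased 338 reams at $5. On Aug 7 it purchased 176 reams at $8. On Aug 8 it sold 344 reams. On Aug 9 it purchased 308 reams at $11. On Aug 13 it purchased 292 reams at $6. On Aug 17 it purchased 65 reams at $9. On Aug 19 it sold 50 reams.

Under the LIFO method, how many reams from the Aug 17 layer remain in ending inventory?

15

Aug 8, 344 sold [LIFO — newest first]: 176 @ $8 + 168 @ $5 = $2,248
Aug 19, 50 sold [LIFO — newest first]: 50 @ $9 = $450
Total COGS = $2,248 + $450 = $2,698
Ending inventory: 170 @ $5 + 308 @ $11 + 292 @ $6 + 15 @ $9 = $6,125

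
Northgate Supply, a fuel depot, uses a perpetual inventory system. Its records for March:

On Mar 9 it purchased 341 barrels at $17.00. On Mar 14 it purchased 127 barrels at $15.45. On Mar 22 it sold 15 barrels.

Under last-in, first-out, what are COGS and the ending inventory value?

Mar 22, 15 sold [LIFO — newest first]: 15 @ $15.45 = $231.75
Ending inventory: 341 @ $17.00 + 112 @ $15.45 = $7,527.40
Check: goods available $7,759.15 = COGS $231.75 + ending $7,527.40

COGS = $231.75; ending inventory = $7,527.40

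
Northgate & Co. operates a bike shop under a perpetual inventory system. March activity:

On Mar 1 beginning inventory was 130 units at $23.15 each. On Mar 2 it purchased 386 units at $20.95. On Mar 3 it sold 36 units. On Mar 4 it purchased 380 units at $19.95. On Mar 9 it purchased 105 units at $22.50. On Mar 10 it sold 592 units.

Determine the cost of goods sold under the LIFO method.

Mar 3, 36 sold [LIFO — newest first]: 36 @ $20.95 = $754.20
Mar 10, 592 sold [LIFO — newest first]: 105 @ $22.50 + 380 @ $19.95 + 107 @ $20.95 = $12,185.15
Total COGS = $754.20 + $12,185.15 = $12,939.35
Ending inventory: 130 @ $23.15 + 243 @ $20.95 = $8,100.35

COGS = $12,939.35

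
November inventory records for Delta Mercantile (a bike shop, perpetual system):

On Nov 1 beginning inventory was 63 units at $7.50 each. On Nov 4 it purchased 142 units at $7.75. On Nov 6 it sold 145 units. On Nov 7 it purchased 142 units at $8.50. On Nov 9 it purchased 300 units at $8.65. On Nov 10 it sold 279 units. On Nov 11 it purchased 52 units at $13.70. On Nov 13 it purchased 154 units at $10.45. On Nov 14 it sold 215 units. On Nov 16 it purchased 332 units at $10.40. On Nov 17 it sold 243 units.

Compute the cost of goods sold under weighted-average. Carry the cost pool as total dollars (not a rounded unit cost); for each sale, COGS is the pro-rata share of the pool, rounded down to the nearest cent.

COGS = $8,066.51

After Nov 1: 63 on hand, pool $472.50 (≈ $7.5000 each)
After Nov 4: 205 on hand, pool $1,573.00 (≈ $7.6732 each)
Nov 6, sell 145: 145/205 × $1,573.00 → $1,112.60
After Nov 7: 202 on hand, pool $1,667.40 (≈ $8.2545 each)
After Nov 9: 502 on hand, pool $4,262.40 (≈ $8.4908 each)
Nov 10, sell 279: 279/502 × $4,262.40 → $2,368.94
After Nov 11: 275 on hand, pool $2,605.86 (≈ $9.4759 each)
After Nov 13: 429 on hand, pool $4,215.16 (≈ $9.8255 each)
Nov 14, sell 215: 215/429 × $4,215.16 → $2,112.49
After Nov 16: 546 on hand, pool $5,555.47 (≈ $10.1749 each)
Nov 17, sell 243: 243/546 × $5,555.47 → $2,472.48
Total COGS = $1,112.60 + $2,368.94 + $2,112.49 + $2,472.48 = $8,066.51
Ending inventory (cost pool remaining) = $3,082.99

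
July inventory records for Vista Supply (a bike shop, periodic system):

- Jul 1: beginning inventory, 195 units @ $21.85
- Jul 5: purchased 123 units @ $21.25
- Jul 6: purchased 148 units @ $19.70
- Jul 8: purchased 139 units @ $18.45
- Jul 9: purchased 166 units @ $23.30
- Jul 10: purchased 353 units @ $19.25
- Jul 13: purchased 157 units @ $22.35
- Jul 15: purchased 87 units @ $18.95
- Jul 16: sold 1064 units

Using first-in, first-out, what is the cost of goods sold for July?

COGS = $21,862.70

Jul 16, 1064 sold [FIFO — oldest first]: 195 @ $21.85 + 123 @ $21.25 + 148 @ $19.70 + 139 @ $18.45 + 166 @ $23.30 + 293 @ $19.25 = $21,862.70
Ending inventory: 60 @ $19.25 + 157 @ $22.35 + 87 @ $18.95 = $6,312.60
Check: goods available $28,175.30 = COGS $21,862.70 + ending $6,312.60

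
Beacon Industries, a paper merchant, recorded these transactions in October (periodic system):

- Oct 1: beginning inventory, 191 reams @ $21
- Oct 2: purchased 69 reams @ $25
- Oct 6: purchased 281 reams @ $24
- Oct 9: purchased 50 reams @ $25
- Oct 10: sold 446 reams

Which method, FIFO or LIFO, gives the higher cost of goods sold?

FIFO COGS: 191 @ $21 + 69 @ $25 + 186 @ $24 = $10,200
LIFO COGS: 50 @ $25 + 281 @ $24 + 69 @ $25 + 46 @ $21 = $10,685

LIFO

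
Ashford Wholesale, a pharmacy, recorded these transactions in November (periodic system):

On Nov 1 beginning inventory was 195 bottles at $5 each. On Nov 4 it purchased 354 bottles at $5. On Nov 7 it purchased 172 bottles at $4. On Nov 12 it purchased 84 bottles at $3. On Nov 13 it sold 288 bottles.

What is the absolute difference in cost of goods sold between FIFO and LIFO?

$340

FIFO COGS: 195 @ $5 + 93 @ $5 = $1,440
LIFO COGS: 84 @ $3 + 172 @ $4 + 32 @ $5 = $1,100
Difference = |$1,440 − $1,100| = $340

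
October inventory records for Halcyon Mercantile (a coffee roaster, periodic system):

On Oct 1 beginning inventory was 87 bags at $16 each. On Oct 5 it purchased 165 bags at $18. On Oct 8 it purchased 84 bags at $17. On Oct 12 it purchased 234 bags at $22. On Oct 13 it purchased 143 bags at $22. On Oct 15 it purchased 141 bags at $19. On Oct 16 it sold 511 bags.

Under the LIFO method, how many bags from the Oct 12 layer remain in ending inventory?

7

Oct 16, 511 sold [LIFO — newest first]: 141 @ $19 + 143 @ $22 + 227 @ $22 = $10,819
Ending inventory: 87 @ $16 + 165 @ $18 + 84 @ $17 + 7 @ $22 = $5,944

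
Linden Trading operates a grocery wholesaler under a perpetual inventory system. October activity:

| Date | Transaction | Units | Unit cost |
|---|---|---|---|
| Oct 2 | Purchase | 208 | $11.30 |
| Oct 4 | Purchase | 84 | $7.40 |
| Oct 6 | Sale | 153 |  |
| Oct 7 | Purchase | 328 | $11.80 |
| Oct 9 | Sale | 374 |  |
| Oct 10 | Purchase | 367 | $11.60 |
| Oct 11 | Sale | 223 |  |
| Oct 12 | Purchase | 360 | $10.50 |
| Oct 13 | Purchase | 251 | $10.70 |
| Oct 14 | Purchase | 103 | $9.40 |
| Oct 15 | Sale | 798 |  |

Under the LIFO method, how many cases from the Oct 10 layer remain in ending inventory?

60

Oct 6, 153 sold [LIFO — newest first]: 84 @ $7.40 + 69 @ $11.30 = $1,401.30
Oct 9, 374 sold [LIFO — newest first]: 328 @ $11.80 + 46 @ $11.30 = $4,390.20
Oct 11, 223 sold [LIFO — newest first]: 223 @ $11.60 = $2,586.80
Oct 15, 798 sold [LIFO — newest first]: 103 @ $9.40 + 251 @ $10.70 + 360 @ $10.50 + 84 @ $11.60 = $8,408.30
Total COGS = $1,401.30 + $4,390.20 + $2,586.80 + $8,408.30 = $16,786.60
Ending inventory: 93 @ $11.30 + 60 @ $11.60 = $1,746.90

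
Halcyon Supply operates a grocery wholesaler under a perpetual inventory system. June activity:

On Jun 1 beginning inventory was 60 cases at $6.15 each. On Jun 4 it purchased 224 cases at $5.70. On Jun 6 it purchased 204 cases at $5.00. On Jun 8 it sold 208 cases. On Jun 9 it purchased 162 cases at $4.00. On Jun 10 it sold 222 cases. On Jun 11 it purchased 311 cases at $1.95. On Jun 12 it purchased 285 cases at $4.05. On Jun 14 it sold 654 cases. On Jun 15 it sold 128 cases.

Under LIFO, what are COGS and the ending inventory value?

Jun 8, 208 sold [LIFO — newest first]: 204 @ $5.00 + 4 @ $5.70 = $1,042.80
Jun 10, 222 sold [LIFO — newest first]: 162 @ $4.00 + 60 @ $5.70 = $990.00
Jun 14, 654 sold [LIFO — newest first]: 285 @ $4.05 + 311 @ $1.95 + 58 @ $5.70 = $2,091.30
Jun 15, 128 sold [LIFO — newest first]: 102 @ $5.70 + 26 @ $6.15 = $741.30
Total COGS = $1,042.80 + $990.00 + $2,091.30 + $741.30 = $4,865.40
Ending inventory: 34 @ $6.15 = $209.10

COGS = $4,865.40; ending inventory = $209.10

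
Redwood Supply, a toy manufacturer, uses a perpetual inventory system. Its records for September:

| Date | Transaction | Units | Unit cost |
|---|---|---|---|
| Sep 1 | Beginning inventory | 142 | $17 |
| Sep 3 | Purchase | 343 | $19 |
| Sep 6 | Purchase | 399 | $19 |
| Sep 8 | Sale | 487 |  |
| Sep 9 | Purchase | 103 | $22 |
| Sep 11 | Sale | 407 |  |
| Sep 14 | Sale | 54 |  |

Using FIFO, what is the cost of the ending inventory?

Sep 8, 487 sold [FIFO — oldest first]: 142 @ $17 + 343 @ $19 + 2 @ $19 = $8,969
Sep 11, 407 sold [FIFO — oldest first]: 397 @ $19 + 10 @ $22 = $7,763
Sep 14, 54 sold [FIFO — oldest first]: 54 @ $22 = $1,188
Total COGS = $8,969 + $7,763 + $1,188 = $17,920
Ending inventory: 39 @ $22 = $858

Ending inventory = $858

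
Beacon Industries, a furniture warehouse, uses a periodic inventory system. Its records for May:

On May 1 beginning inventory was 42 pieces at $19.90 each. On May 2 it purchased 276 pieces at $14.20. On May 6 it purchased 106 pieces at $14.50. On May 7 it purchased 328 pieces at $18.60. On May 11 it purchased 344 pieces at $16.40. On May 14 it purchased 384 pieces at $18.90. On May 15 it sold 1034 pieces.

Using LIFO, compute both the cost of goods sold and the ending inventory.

May 15, 1034 sold [LIFO — newest first]: 384 @ $18.90 + 344 @ $16.40 + 306 @ $18.60 = $18,590.80
Ending inventory: 42 @ $19.90 + 276 @ $14.20 + 106 @ $14.50 + 22 @ $18.60 = $6,701.20

COGS = $18,590.80; ending inventory = $6,701.20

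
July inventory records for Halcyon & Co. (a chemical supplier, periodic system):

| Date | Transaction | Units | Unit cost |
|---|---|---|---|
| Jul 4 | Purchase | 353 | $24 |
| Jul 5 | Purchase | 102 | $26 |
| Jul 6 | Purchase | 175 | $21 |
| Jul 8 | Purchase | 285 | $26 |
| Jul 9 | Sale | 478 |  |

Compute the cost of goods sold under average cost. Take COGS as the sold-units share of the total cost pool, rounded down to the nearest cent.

COGS = $11,602.07

Jul 9, sell 478: 478/915 × $22,209.00 → $11,602.07
Ending inventory (cost pool remaining) = $10,606.93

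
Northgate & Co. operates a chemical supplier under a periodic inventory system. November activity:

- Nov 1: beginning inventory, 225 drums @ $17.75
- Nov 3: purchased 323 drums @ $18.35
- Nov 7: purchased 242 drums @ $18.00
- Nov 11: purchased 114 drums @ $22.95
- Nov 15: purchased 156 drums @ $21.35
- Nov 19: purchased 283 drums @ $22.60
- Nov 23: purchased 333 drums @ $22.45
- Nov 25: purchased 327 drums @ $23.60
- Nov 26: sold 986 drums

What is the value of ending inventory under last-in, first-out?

Nov 26, 986 sold [LIFO — newest first]: 327 @ $23.60 + 333 @ $22.45 + 283 @ $22.60 + 43 @ $21.35 = $22,506.90
Ending inventory: 225 @ $17.75 + 323 @ $18.35 + 242 @ $18.00 + 114 @ $22.95 + 113 @ $21.35 = $19,305.65

Ending inventory = $19,305.65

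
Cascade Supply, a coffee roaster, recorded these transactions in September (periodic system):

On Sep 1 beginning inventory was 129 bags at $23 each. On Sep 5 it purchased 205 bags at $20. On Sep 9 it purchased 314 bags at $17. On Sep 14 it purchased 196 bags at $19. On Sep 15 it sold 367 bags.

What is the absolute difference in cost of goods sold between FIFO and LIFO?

FIFO COGS: 129 @ $23 + 205 @ $20 + 33 @ $17 = $7,628
LIFO COGS: 196 @ $19 + 171 @ $17 = $6,631
Difference = |$7,628 − $6,631| = $997

$997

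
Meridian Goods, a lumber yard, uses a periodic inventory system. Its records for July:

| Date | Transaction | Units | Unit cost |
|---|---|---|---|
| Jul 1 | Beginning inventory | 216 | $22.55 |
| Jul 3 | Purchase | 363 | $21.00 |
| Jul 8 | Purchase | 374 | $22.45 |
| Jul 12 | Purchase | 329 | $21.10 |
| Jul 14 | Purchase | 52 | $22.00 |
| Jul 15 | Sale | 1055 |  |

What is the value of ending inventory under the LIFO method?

Jul 15, 1055 sold [LIFO — newest first]: 52 @ $22.00 + 329 @ $21.10 + 374 @ $22.45 + 300 @ $21.00 = $22,782.20
Ending inventory: 216 @ $22.55 + 63 @ $21.00 = $6,193.80

Ending inventory = $6,193.80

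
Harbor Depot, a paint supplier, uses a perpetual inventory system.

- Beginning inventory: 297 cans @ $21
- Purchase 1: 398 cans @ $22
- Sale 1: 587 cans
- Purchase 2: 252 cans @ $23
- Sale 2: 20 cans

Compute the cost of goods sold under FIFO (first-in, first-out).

Sale 1 (587) [FIFO — oldest first]: 297 @ $21 + 290 @ $22 = $12,617
Sale 2 (20) [FIFO — oldest first]: 20 @ $22 = $440
Total COGS = $12,617 + $440 = $13,057
Ending inventory: 88 @ $22 + 252 @ $23 = $7,732
Check: goods available $20,789 = COGS $13,057 + ending $7,732

COGS = $13,057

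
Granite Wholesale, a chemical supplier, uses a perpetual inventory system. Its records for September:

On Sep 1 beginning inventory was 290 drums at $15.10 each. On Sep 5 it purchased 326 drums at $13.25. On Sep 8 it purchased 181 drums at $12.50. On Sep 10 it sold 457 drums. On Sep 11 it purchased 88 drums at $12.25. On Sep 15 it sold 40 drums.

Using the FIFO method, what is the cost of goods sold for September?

Sep 10, 457 sold [FIFO — oldest first]: 290 @ $15.10 + 167 @ $13.25 = $6,591.75
Sep 15, 40 sold [FIFO — oldest first]: 40 @ $13.25 = $530.00
Total COGS = $6,591.75 + $530.00 = $7,121.75
Ending inventory: 119 @ $13.25 + 181 @ $12.50 + 88 @ $12.25 = $4,917.25
Check: goods available $12,039.00 = COGS $7,121.75 + ending $4,917.25

COGS = $7,121.75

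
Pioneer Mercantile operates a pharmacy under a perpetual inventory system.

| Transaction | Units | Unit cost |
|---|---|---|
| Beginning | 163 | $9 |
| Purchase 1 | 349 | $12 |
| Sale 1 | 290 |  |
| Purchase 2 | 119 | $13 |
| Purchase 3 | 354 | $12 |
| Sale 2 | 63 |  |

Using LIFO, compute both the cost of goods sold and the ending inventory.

Sale 1 (290) [LIFO — newest first]: 290 @ $12 = $3,480
Sale 2 (63) [LIFO — newest first]: 63 @ $12 = $756
Total COGS = $3,480 + $756 = $4,236
Ending inventory: 163 @ $9 + 59 @ $12 + 119 @ $13 + 291 @ $12 = $7,214
Check: goods available $11,450 = COGS $4,236 + ending $7,214

COGS = $4,236; ending inventory = $7,214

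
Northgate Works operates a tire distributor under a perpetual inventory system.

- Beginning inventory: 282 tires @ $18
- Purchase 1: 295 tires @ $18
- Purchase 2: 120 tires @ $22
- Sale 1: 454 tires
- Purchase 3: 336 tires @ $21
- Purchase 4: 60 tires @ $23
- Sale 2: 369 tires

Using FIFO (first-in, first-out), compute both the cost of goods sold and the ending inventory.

COGS = $15,672; ending inventory = $5,790

Sale 1 (454) [FIFO — oldest first]: 282 @ $18 + 172 @ $18 = $8,172
Sale 2 (369) [FIFO — oldest first]: 123 @ $18 + 120 @ $22 + 126 @ $21 = $7,500
Total COGS = $8,172 + $7,500 = $15,672
Ending inventory: 210 @ $21 + 60 @ $23 = $5,790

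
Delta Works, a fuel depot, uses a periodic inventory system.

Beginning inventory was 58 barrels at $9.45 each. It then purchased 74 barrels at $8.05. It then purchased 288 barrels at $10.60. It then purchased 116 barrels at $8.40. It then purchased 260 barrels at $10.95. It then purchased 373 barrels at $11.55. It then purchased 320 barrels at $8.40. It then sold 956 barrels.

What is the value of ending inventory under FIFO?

Ending inventory = $5,148.15

Sale 1 (956) [FIFO — oldest first]: 58 @ $9.45 + 74 @ $8.05 + 288 @ $10.60 + 116 @ $8.40 + 260 @ $10.95 + 160 @ $11.55 = $9,866.00
Ending inventory: 213 @ $11.55 + 320 @ $8.40 = $5,148.15
Check: goods available $15,014.15 = COGS $9,866.00 + ending $5,148.15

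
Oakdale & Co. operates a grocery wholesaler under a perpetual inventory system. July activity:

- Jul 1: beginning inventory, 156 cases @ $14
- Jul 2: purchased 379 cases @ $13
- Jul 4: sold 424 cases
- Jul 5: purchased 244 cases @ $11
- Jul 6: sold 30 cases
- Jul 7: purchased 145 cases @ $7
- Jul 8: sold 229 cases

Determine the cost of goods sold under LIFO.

COGS = $7,826

Jul 4, 424 sold [LIFO — newest first]: 379 @ $13 + 45 @ $14 = $5,557
Jul 6, 30 sold [LIFO — newest first]: 30 @ $11 = $330
Jul 8, 229 sold [LIFO — newest first]: 145 @ $7 + 84 @ $11 = $1,939
Total COGS = $5,557 + $330 + $1,939 = $7,826
Ending inventory: 111 @ $14 + 130 @ $11 = $2,984
Check: goods available $10,810 = COGS $7,826 + ending $2,984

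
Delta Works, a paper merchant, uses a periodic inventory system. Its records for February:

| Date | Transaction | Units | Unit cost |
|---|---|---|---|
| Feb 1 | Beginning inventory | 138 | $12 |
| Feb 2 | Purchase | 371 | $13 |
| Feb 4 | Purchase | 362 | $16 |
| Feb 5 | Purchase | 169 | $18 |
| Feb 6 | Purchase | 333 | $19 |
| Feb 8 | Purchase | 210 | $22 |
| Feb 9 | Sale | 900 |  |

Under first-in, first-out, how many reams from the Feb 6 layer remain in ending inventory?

333

Feb 9, 900 sold [FIFO — oldest first]: 138 @ $12 + 371 @ $13 + 362 @ $16 + 29 @ $18 = $12,793
Ending inventory: 140 @ $18 + 333 @ $19 + 210 @ $22 = $13,467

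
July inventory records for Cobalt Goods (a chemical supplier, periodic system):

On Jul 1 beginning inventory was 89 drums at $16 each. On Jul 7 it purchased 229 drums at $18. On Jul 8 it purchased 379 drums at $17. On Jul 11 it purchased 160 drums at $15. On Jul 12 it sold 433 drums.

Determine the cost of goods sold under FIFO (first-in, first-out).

COGS = $7,501

Jul 12, 433 sold [FIFO — oldest first]: 89 @ $16 + 229 @ $18 + 115 @ $17 = $7,501
Ending inventory: 264 @ $17 + 160 @ $15 = $6,888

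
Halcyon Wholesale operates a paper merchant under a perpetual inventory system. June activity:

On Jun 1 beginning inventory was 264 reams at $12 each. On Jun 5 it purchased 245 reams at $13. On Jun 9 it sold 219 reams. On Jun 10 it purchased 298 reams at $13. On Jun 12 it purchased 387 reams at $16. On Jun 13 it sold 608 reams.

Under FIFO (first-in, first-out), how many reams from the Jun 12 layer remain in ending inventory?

Jun 9, 219 sold [FIFO — oldest first]: 219 @ $12 = $2,628
Jun 13, 608 sold [FIFO — oldest first]: 45 @ $12 + 245 @ $13 + 298 @ $13 + 20 @ $16 = $7,919
Total COGS = $2,628 + $7,919 = $10,547
Ending inventory: 367 @ $16 = $5,872
Check: goods available $16,419 = COGS $10,547 + ending $5,872

367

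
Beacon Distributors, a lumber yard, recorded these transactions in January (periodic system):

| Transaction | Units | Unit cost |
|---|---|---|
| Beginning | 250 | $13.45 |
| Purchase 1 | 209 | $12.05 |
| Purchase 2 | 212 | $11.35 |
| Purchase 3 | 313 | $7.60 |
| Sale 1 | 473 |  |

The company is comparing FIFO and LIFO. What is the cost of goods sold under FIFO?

COGS = $6,039.85

FIFO COGS: 250 @ $13.45 + 209 @ $12.05 + 14 @ $11.35 = $6,039.85
LIFO COGS: 313 @ $7.60 + 160 @ $11.35 = $4,194.80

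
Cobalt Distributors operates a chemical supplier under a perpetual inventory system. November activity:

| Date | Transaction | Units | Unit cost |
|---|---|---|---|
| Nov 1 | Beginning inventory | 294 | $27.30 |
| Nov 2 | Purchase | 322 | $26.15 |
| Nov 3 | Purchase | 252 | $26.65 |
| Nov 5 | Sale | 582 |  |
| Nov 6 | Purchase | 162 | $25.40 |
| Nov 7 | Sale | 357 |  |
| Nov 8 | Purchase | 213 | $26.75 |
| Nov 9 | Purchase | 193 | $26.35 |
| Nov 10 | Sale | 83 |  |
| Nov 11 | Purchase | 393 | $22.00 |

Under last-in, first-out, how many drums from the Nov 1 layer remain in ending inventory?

Nov 5, 582 sold [LIFO — newest first]: 252 @ $26.65 + 322 @ $26.15 + 8 @ $27.30 = $15,354.50
Nov 7, 357 sold [LIFO — newest first]: 162 @ $25.40 + 195 @ $27.30 = $9,438.30
Nov 10, 83 sold [LIFO — newest first]: 83 @ $26.35 = $2,187.05
Total COGS = $15,354.50 + $9,438.30 + $2,187.05 = $26,979.85
Ending inventory: 91 @ $27.30 + 213 @ $26.75 + 110 @ $26.35 + 393 @ $22.00 = $19,726.55

91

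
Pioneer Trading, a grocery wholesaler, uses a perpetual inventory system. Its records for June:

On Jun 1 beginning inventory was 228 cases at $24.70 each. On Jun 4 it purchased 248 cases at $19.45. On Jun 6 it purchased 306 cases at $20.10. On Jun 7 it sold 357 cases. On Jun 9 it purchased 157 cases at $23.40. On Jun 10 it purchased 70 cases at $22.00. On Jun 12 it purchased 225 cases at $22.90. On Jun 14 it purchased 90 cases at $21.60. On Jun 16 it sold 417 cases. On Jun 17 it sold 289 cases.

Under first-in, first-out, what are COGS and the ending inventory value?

COGS = $23,056.20; ending inventory = $5,859.90

Jun 7, 357 sold [FIFO — oldest first]: 228 @ $24.70 + 129 @ $19.45 = $8,140.65
Jun 16, 417 sold [FIFO — oldest first]: 119 @ $19.45 + 298 @ $20.10 = $8,304.35
Jun 17, 289 sold [FIFO — oldest first]: 8 @ $20.10 + 157 @ $23.40 + 70 @ $22.00 + 54 @ $22.90 = $6,611.20
Total COGS = $8,140.65 + $8,304.35 + $6,611.20 = $23,056.20
Ending inventory: 171 @ $22.90 + 90 @ $21.60 = $5,859.90
Check: goods available $28,916.10 = COGS $23,056.20 + ending $5,859.90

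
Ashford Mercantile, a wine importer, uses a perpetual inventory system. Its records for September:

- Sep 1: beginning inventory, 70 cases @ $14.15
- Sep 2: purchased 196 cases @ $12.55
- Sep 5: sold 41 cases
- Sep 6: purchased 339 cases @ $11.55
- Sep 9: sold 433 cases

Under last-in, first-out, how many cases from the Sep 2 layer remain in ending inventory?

61

Sep 5, 41 sold [LIFO — newest first]: 41 @ $12.55 = $514.55
Sep 9, 433 sold [LIFO — newest first]: 339 @ $11.55 + 94 @ $12.55 = $5,095.15
Total COGS = $514.55 + $5,095.15 = $5,609.70
Ending inventory: 70 @ $14.15 + 61 @ $12.55 = $1,756.05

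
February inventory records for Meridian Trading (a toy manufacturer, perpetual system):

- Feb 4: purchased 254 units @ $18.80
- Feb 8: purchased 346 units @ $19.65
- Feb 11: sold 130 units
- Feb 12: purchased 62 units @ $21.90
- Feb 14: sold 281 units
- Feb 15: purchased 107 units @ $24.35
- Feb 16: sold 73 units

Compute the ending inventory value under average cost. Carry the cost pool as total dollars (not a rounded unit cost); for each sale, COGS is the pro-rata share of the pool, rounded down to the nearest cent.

Ending inventory = $5,989.49

After Feb 4: 254 on hand, pool $4,775.20 (≈ $18.8000 each)
After Feb 8: 600 on hand, pool $11,574.10 (≈ $19.2902 each)
Feb 11, sell 130: 130/600 × $11,574.10 → $2,507.72
After Feb 12: 532 on hand, pool $10,424.18 (≈ $19.5943 each)
Feb 14, sell 281: 281/532 × $10,424.18 → $5,506.00
After Feb 15: 358 on hand, pool $7,523.63 (≈ $21.0157 each)
Feb 16, sell 73: 73/358 × $7,523.63 → $1,534.14
Total COGS = $2,507.72 + $5,506.00 + $1,534.14 = $9,547.86
Ending inventory (cost pool remaining) = $5,989.49
Check: goods available $15,537.35 = COGS $9,547.86 + ending $5,989.49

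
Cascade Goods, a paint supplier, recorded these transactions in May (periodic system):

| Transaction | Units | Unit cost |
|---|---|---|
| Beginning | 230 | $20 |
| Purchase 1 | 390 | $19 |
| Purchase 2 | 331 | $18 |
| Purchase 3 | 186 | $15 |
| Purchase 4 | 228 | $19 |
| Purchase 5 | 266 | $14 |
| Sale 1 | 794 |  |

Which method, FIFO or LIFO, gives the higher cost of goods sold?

FIFO COGS: 230 @ $20 + 390 @ $19 + 174 @ $18 = $15,142
LIFO COGS: 266 @ $14 + 228 @ $19 + 186 @ $15 + 114 @ $18 = $12,898

FIFO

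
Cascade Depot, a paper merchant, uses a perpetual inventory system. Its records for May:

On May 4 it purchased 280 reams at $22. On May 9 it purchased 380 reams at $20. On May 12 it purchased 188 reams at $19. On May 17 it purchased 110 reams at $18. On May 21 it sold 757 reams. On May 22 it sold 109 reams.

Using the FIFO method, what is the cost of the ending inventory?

Ending inventory = $1,656

May 21, 757 sold [FIFO — oldest first]: 280 @ $22 + 380 @ $20 + 97 @ $19 = $15,603
May 22, 109 sold [FIFO — oldest first]: 91 @ $19 + 18 @ $18 = $2,053
Total COGS = $15,603 + $2,053 = $17,656
Ending inventory: 92 @ $18 = $1,656
Check: goods available $19,312 = COGS $17,656 + ending $1,656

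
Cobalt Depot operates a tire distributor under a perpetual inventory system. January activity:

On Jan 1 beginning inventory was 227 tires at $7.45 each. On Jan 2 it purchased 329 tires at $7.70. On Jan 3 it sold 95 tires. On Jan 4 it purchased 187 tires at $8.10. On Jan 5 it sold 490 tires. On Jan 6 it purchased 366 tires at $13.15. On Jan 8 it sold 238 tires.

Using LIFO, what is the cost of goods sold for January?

COGS = $7,691.75

Jan 3, 95 sold [LIFO — newest first]: 95 @ $7.70 = $731.50
Jan 5, 490 sold [LIFO — newest first]: 187 @ $8.10 + 234 @ $7.70 + 69 @ $7.45 = $3,830.55
Jan 8, 238 sold [LIFO — newest first]: 238 @ $13.15 = $3,129.70
Total COGS = $731.50 + $3,830.55 + $3,129.70 = $7,691.75
Ending inventory: 158 @ $7.45 + 128 @ $13.15 = $2,860.30
Check: goods available $10,552.05 = COGS $7,691.75 + ending $2,860.30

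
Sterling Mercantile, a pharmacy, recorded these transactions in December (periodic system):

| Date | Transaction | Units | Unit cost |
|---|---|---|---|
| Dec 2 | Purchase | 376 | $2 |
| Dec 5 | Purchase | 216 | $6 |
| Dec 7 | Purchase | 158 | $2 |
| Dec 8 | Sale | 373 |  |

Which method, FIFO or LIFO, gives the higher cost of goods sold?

FIFO COGS: 373 @ $2 = $746
LIFO COGS: 158 @ $2 + 215 @ $6 = $1,606

LIFO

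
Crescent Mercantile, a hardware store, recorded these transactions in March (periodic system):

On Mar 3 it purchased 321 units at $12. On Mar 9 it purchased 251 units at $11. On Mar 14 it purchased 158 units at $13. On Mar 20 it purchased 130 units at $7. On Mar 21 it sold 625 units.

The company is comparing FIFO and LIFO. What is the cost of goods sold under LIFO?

COGS = $6,757

FIFO COGS: 321 @ $12 + 251 @ $11 + 53 @ $13 = $7,302
LIFO COGS: 130 @ $7 + 158 @ $13 + 251 @ $11 + 86 @ $12 = $6,757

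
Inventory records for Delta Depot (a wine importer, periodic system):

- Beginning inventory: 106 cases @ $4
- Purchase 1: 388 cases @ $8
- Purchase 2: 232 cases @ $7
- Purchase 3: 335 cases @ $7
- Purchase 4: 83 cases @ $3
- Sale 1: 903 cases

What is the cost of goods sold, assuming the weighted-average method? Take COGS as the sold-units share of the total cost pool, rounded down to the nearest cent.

COGS = $6,114.19

Sale 1, sell 903: 903/1144 × $7,746.00 → $6,114.19
Ending inventory (cost pool remaining) = $1,631.81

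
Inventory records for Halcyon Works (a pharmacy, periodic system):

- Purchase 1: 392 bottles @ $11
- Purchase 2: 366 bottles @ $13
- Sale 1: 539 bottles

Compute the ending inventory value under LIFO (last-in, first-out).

Ending inventory = $2,409

Sale 1 (539) [LIFO — newest first]: 366 @ $13 + 173 @ $11 = $6,661
Ending inventory: 219 @ $11 = $2,409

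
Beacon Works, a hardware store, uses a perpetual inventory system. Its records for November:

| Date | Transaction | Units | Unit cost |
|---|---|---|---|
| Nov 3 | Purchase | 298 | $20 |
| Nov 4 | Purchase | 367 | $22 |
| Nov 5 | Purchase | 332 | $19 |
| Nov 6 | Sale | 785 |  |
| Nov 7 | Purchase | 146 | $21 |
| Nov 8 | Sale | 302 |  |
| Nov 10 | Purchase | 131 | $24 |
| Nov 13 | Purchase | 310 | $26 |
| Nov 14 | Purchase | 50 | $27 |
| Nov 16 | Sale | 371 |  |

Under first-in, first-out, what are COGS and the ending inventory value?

Nov 6, 785 sold [FIFO — oldest first]: 298 @ $20 + 367 @ $22 + 120 @ $19 = $16,314
Nov 8, 302 sold [FIFO — oldest first]: 212 @ $19 + 90 @ $21 = $5,918
Nov 16, 371 sold [FIFO — oldest first]: 56 @ $21 + 131 @ $24 + 184 @ $26 = $9,104
Total COGS = $16,314 + $5,918 + $9,104 = $31,336
Ending inventory: 126 @ $26 + 50 @ $27 = $4,626

COGS = $31,336; ending inventory = $4,626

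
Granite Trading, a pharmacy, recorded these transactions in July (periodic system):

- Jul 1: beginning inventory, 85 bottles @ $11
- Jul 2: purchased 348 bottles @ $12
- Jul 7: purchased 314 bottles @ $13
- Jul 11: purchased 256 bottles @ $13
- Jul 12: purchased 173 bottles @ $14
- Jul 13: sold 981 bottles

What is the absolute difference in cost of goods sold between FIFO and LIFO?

$453

FIFO COGS: 85 @ $11 + 348 @ $12 + 314 @ $13 + 234 @ $13 = $12,235
LIFO COGS: 173 @ $14 + 256 @ $13 + 314 @ $13 + 238 @ $12 = $12,688
Difference = |$12,235 − $12,688| = $453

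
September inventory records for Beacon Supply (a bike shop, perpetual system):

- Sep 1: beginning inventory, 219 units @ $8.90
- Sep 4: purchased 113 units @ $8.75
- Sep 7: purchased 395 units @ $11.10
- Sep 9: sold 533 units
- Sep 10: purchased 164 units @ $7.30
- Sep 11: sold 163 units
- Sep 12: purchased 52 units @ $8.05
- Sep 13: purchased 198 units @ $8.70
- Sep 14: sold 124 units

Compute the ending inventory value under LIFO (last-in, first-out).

Ending inventory = $2,796.30

Sep 9, 533 sold [LIFO — newest first]: 395 @ $11.10 + 113 @ $8.75 + 25 @ $8.90 = $5,595.75
Sep 11, 163 sold [LIFO — newest first]: 163 @ $7.30 = $1,189.90
Sep 14, 124 sold [LIFO — newest first]: 124 @ $8.70 = $1,078.80
Total COGS = $5,595.75 + $1,189.90 + $1,078.80 = $7,864.45
Ending inventory: 194 @ $8.90 + 1 @ $7.30 + 52 @ $8.05 + 74 @ $8.70 = $2,796.30
Check: goods available $10,660.75 = COGS $7,864.45 + ending $2,796.30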